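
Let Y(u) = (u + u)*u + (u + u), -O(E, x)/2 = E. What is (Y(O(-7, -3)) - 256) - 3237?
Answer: -3073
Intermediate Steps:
O(E, x) = -2*E
Y(u) = 2*u + 2*u² (Y(u) = (2*u)*u + 2*u = 2*u² + 2*u = 2*u + 2*u²)
(Y(O(-7, -3)) - 256) - 3237 = (2*(-2*(-7))*(1 - 2*(-7)) - 256) - 3237 = (2*14*(1 + 14) - 256) - 3237 = (2*14*15 - 256) - 3237 = (420 - 256) - 3237 = 164 - 3237 = -3073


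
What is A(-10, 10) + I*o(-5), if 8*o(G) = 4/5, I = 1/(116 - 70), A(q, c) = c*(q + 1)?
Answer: -41399/460 ≈ -89.998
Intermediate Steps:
A(q, c) = c*(1 + q)
I = 1/46 ≈ 0.021739
o(G) = 1/10 (o(G) = (4/5)/8 = (4*(1/5))/8 = (1/8)*(4/5) = 1/10)
A(-10, 10) + I*o(-5) = 10*(1 - 10) + (1/46)*(1/10) = 10*(-9) + 1/460 = -90 + 1/460 = -41399/460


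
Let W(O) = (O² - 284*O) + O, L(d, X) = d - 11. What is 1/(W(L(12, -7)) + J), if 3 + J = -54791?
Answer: -1/55076 ≈ -1.8157e-5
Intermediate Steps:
L(d, X) = -11 + d
W(O) = O² - 283*O
J = -54794 (J = -3 - 54791 = -54794)
1/(W(L(12, -7)) + J) = 1/((-11 + 12)*(-283 + (-11 + 12)) - 54794) = 1/(1*(-283 + 1) - 54794) = 1/(1*(-282) - 54794) = 1/(-282 - 54794) = 1/(-55076) = -1/55076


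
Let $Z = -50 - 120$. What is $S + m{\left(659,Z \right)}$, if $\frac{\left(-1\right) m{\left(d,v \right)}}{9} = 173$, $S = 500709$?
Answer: $499152$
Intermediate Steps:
$Z = -170$
$m{\left(d,v \right)} = -1557$ ($m{\left(d,v \right)} = \left(-9\right) 173 = -1557$)
$S + m{\left(659,Z \right)} = 500709 - 1557 = 499152$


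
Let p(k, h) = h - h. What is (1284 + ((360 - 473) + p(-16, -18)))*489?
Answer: 572619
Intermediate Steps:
p(k, h) = 0
(1284 + ((360 - 473) + p(-16, -18)))*489 = (1284 + ((360 - 473) + 0))*489 = (1284 + (-113 + 0))*489 = (1284 - 113)*489 = 1171*489 = 572619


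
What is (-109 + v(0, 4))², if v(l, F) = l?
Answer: 11881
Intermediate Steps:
(-109 + v(0, 4))² = (-109 + 0)² = (-109)² = 11881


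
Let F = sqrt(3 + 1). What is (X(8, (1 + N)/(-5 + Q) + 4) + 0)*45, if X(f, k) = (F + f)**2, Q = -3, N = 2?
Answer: 4500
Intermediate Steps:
F = 2 (F = sqrt(4) = 2)
X(f, k) = (2 + f)**2
(X(8, (1 + N)/(-5 + Q) + 4) + 0)*45 = ((2 + 8)**2 + 0)*45 = (10**2 + 0)*45 = (100 + 0)*45 = 100*45 = 4500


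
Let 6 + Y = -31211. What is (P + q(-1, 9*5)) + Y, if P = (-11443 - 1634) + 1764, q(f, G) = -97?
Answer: -42627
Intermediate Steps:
Y = -31217 (Y = -6 - 31211 = -31217)
P = -11313 (P = -13077 + 1764 = -11313)
(P + q(-1, 9*5)) + Y = (-11313 - 97) - 31217 = -11410 - 31217 = -42627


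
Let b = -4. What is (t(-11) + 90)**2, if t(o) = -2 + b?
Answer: 7056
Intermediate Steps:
t(o) = -6 (t(o) = -2 - 4 = -6)
(t(-11) + 90)**2 = (-6 + 90)**2 = 84**2 = 7056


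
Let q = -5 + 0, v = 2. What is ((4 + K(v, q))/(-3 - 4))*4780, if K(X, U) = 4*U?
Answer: 76480/7 ≈ 10926.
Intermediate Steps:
q = -5
((4 + K(v, q))/(-3 - 4))*4780 = ((4 + 4*(-5))/(-3 - 4))*4780 = ((4 - 20)/(-7))*4780 = -16*(-⅐)*4780 = (16/7)*4780 = 76480/7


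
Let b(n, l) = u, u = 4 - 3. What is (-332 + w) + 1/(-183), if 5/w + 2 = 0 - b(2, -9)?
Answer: -20354/61 ≈ -333.67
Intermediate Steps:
u = 1
b(n, l) = 1
w = -5/3 (w = 5/(-2 + (0 - 1*1)) = 5/(-2 + (0 - 1)) = 5/(-2 - 1) = 5/(-3) = 5*(-⅓) = -5/3 ≈ -1.6667)
(-332 + w) + 1/(-183) = (-332 - 5/3) + 1/(-183) = -1001/3 - 1/183 = -20354/61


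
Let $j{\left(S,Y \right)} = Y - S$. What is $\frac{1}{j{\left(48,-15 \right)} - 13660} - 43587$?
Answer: $- \frac{598144402}{13723} \approx -43587.0$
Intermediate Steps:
$\frac{1}{j{\left(48,-15 \right)} - 13660} - 43587 = \frac{1}{\left(-15 - 48\right) - 13660} - 43587 = \frac{1}{-63 - 13660} - 43587 = \frac{1}{-13723} - 43587 = - \frac{1}{13723} - 43587 = - \frac{598144402}{13723}$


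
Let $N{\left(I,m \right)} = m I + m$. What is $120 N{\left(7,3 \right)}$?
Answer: $2880$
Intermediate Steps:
$N{\left(I,m \right)} = m + I m$ ($N{\left(I,m \right)} = I m + m = m + I m$)
$120 N{\left(7,3 \right)} = 120 \cdot 3 \left(1 + 7\right) = 120 \cdot 3 \cdot 8 = 120 \cdot 24 = 2880$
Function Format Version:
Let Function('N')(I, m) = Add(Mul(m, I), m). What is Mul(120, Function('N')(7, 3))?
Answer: 2880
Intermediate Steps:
Function('N')(I, m) = Add(m, Mul(I, m)) (Function('N')(I, m) = Add(Mul(I, m), m) = Add(m, Mul(I, m)))
Mul(120, Function('N')(7, 3)) = Mul(120, Mul(3, Add(1, 7))) = Mul(120, Mul(3, 8)) = Mul(120, 24) = 2880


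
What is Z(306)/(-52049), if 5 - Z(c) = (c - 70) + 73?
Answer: 304/52049 ≈ 0.0058407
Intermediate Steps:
Z(c) = 2 - c (Z(c) = 5 - ((c - 70) + 73) = 5 - ((-70 + c) + 73) = 5 - (3 + c) = 5 + (-3 - c) = 2 - c)
Z(306)/(-52049) = (2 - 1*306)/(-52049) = (2 - 306)*(-1/52049) = -304*(-1/52049) = 304/52049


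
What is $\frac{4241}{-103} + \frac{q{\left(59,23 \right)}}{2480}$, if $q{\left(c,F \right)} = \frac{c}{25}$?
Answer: $- \frac{262935923}{6386000} \approx -41.174$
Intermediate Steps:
$q{\left(c,F \right)} = \frac{c}{25}$ ($q{\left(c,F \right)} = c \frac{1}{25} = \frac{c}{25}$)
$\frac{4241}{-103} + \frac{q{\left(59,23 \right)}}{2480} = \frac{4241}{-103} + \frac{\frac{1}{25} \cdot 59}{2480} = 4241 \left(- \frac{1}{103}\right) + \frac{59}{25} \cdot \frac{1}{2480} = - \frac{4241}{103} + \frac{59}{62000} = - \frac{262935923}{6386000}$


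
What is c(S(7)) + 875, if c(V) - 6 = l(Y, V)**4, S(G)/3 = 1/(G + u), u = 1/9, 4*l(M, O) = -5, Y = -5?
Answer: 226161/256 ≈ 883.44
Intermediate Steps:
l(M, O) = -5/4 (l(M, O) = (1/4)*(-5) = -5/4)
u = 1/9 ≈ 0.11111
S(G) = 3/(1/9 + G) (S(G) = 3/(G + 1/9) = 3/(1/9 + G))
c(V) = 2161/256 (c(V) = 6 + (-5/4)**4 = 6 + 625/256 = 2161/256)
c(S(7)) + 875 = 2161/256 + 875 = 226161/256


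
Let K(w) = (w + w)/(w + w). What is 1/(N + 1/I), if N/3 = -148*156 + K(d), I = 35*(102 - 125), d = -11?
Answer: -805/55755106 ≈ -1.4438e-5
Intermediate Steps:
K(w) = 1 (K(w) = (2*w)/((2*w)) = (2*w)*(1/(2*w)) = 1)
I = -805 (I = 35*(-23) = -805)
N = -69261 (N = 3*(-148*156 + 1) = 3*(-23088 + 1) = 3*(-23087) = -69261)
1/(N + 1/I) = 1/(-69261 + 1/(-805)) = 1/(-69261 - 1/805) = 1/(-55755106/805) = -805/55755106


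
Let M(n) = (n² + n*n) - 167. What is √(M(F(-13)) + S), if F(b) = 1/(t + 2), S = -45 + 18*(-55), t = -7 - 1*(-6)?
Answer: 20*I*√3 ≈ 34.641*I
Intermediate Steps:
t = -1 (t = -7 + 6 = -1)
S = -1035 (S = -45 - 990 = -1035)
F(b) = 1 (F(b) = 1/(-1 + 2) = 1/1 = 1)
M(n) = -167 + 2*n² (M(n) = (n² + n²) - 167 = 2*n² - 167 = -167 + 2*n²)
√(M(F(-13)) + S) = √((-167 + 2*1²) - 1035) = √((-167 + 2*1) - 1035) = √((-167 + 2) - 1035) = √(-165 - 1035) = √(-1200) = 20*I*√3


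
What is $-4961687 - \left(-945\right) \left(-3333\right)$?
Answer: $-8111372$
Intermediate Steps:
$-4961687 - \left(-945\right) \left(-3333\right) = -4961687 - 3149685 = -8111372$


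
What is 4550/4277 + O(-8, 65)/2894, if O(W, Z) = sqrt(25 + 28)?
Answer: 50/47 + sqrt(53)/2894 ≈ 1.0663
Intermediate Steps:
O(W, Z) = sqrt(53)
4550/4277 + O(-8, 65)/2894 = 4550/4277 + sqrt(53)/2894 = 4550*(1/4277) + sqrt(53)*(1/2894) = 50/47 + sqrt(53)/2894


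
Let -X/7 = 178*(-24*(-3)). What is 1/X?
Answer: -1/89712 ≈ -1.1147e-5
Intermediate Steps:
X = -89712 (X = -1246*(-24*(-3)) = -1246*72 = -7*12816 = -89712)
1/X = 1/(-89712) = -1/89712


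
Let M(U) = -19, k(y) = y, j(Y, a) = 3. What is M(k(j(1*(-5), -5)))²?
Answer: 361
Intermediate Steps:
M(k(j(1*(-5), -5)))² = (-19)² = 361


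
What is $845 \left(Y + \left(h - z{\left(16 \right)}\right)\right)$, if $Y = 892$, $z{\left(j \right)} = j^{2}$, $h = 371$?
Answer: $850915$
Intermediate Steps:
$845 \left(Y + \left(h - z{\left(16 \right)}\right)\right) = 845 \left(892 + \left(371 - 16^{2}\right)\right) = 845 \left(892 + \left(371 - 256\right)\right) = 845 \left(892 + 115\right) = 845 \cdot 1007 = 850915$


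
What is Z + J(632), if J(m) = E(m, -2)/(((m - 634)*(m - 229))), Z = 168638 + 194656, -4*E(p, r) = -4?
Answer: 292814963/806 ≈ 3.6329e+5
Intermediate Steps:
E(p, r) = 1 (E(p, r) = -¼*(-4) = 1)
Z = 363294
J(m) = 1/((-634 + m)*(-229 + m)) (J(m) = 1/((m - 634)*(m - 229)) = 1/((-634 + m)*(-229 + m)))
Z + J(632) = 363294 + 1/(145186 + 632² - 863*632) = 363294 + 1/(145186 + 399424 - 545416) = 363294 + 1/(-806) = 363294 - 1/806 = 292814963/806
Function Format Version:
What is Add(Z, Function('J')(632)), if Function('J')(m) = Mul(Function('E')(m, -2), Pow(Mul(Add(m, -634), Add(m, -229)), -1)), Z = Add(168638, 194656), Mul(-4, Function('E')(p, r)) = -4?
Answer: Rational(292814963, 806) ≈ 3.6329e+5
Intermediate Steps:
Function('E')(p, r) = 1 (Function('E')(p, r) = Mul(Rational(-1, 4), -4) = 1)
Z = 363294
Function('J')(m) = Mul(Pow(Add(-634, m), -1), Pow(Add(-229, m), -1)) (Function('J')(m) = Mul(1, Pow(Mul(Add(m, -634), Add(m, -229)), -1)) = Mul(1, Pow(Mul(Add(-634, m), Add(-229, m)), -1)) = Mul(1, Mul(Pow(Add(-634, m), -1), Pow(Add(-229, m), -1))) = Mul(Pow(Add(-634, m), -1), Pow(Add(-229, m), -1)))
Add(Z, Function('J')(632)) = Add(363294, Pow(Add(145186, Pow(632, 2), Mul(-863, 632)), -1)) = Add(363294, Pow(Add(145186, 399424, -545416), -1)) = Add(363294, Pow(-806, -1)) = Add(363294, Rational(-1, 806)) = Rational(292814963, 806)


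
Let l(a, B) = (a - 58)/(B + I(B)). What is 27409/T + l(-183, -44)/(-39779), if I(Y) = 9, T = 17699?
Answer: 38156325926/24641698235 ≈ 1.5484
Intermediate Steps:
l(a, B) = (-58 + a)/(9 + B) (l(a, B) = (a - 58)/(B + 9) = (-58 + a)/(9 + B))
27409/T + l(-183, -44)/(-39779) = 27409/17699 + ((-58 - 183)/(9 - 44))/(-39779) = 27409*(1/17699) + (-241/(-35))*(-1/39779) = 27409/17699 - 1/35*(-241)*(-1/39779) = 27409/17699 + (241/35)*(-1/39779) = 27409/17699 - 241/1392265 = 38156325926/24641698235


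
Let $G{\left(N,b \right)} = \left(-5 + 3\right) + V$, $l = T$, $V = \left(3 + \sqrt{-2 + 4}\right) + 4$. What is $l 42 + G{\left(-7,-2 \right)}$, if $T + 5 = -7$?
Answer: $-499 + \sqrt{2} \approx -497.59$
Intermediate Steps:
$V = 7 + \sqrt{2}$ ($V = \left(3 + \sqrt{2}\right) + 4 = 7 + \sqrt{2} \approx 8.4142$)
$T = -12$ ($T = -5 - 7 = -12$)
$l = -12$
$G{\left(N,b \right)} = 5 + \sqrt{2}$ ($G{\left(N,b \right)} = \left(-5 + 3\right) + \left(7 + \sqrt{2}\right) = -2 + \left(7 + \sqrt{2}\right) = 5 + \sqrt{2}$)
$l 42 + G{\left(-7,-2 \right)} = \left(-12\right) 42 + \left(5 + \sqrt{2}\right) = -504 + \left(5 + \sqrt{2}\right) = -499 + \sqrt{2}$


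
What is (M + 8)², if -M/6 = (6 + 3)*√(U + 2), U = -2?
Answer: 64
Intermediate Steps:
M = 0 (M = -6*(6 + 3)*√(-2 + 2) = -54*√0 = -54*0 = -6*0 = 0)
(M + 8)² = (0 + 8)² = 8² = 64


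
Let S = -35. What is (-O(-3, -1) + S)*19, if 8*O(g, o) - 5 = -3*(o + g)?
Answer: -5643/8 ≈ -705.38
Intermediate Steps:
O(g, o) = 5/8 - 3*g/8 - 3*o/8 (O(g, o) = 5/8 + (-3*(o + g))/8 = 5/8 + (-3*(g + o))/8 = 5/8 + (-3*g - 3*o)/8 = 5/8 + (-3*g/8 - 3*o/8) = 5/8 - 3*g/8 - 3*o/8)
(-O(-3, -1) + S)*19 = (-(5/8 - 3/8*(-3) - 3/8*(-1)) - 35)*19 = (-(5/8 + 9/8 + 3/8) - 35)*19 = (-1*17/8 - 35)*19 = (-17/8 - 35)*19 = -297/8*19 = -5643/8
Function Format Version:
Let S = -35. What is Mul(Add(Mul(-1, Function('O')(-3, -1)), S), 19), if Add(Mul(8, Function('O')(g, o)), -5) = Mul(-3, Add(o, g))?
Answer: Rational(-5643, 8) ≈ -705.38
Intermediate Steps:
Function('O')(g, o) = Add(Rational(5, 8), Mul(Rational(-3, 8), g), Mul(Rational(-3, 8), o)) (Function('O')(g, o) = Add(Rational(5, 8), Mul(Rational(1, 8), Mul(-3, Add(o, g)))) = Add(Rational(5, 8), Mul(Rational(1, 8), Mul(-3, Add(g, o)))) = Add(Rational(5, 8), Mul(Rational(1, 8), Add(Mul(-3, g), Mul(-3, o)))) = Add(Rational(5, 8), Add(Mul(Rational(-3, 8), g), Mul(Rational(-3, 8), o))) = Add(Rational(5, 8), Mul(Rational(-3, 8), g), Mul(Rational(-3, 8), o)))
Mul(Add(Mul(-1, Function('O')(-3, -1)), S), 19) = Mul(Add(Mul(-1, Add(Rational(5, 8), Mul(Rational(-3, 8), -3), Mul(Rational(-3, 8), -1))), -35), 19) = Mul(Add(Mul(-1, Add(Rational(5, 8), Rational(9, 8), Rational(3, 8))), -35), 19) = Mul(Add(Mul(-1, Rational(17, 8)), -35), 19) = Mul(Add(Rational(-17, 8), -35), 19) = Mul(Rational(-297, 8), 19) = Rational(-5643, 8)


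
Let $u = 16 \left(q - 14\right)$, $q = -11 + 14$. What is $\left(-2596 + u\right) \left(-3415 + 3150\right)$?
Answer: $734580$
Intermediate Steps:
$q = 3$
$u = -176$ ($u = 16 \left(3 - 14\right) = 16 \left(-11\right) = -176$)
$\left(-2596 + u\right) \left(-3415 + 3150\right) = \left(-2596 - 176\right) \left(-3415 + 3150\right) = \left(-2772\right) \left(-265\right) = 734580$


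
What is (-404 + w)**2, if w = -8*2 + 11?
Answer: 167281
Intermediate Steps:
w = -5 (w = -16 + 11 = -5)
(-404 + w)**2 = (-404 - 5)**2 = (-409)**2 = 167281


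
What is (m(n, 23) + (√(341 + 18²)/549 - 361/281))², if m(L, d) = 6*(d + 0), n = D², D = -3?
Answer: 444827507319554/23798924361 + 76834*√665/154269 ≈ 18704.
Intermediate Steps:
n = 9 (n = (-3)² = 9)
m(L, d) = 6*d
(m(n, 23) + (√(341 + 18²)/549 - 361/281))² = (6*23 + (√(341 + 18²)/549 - 361/281))² = (138 + (√(341 + 324)*(1/549) - 361*1/281))² = (138 + (√665*(1/549) - 361/281))² = (138 + (√665/549 - 361/281))² = (138 + (-361/281 + √665/549))² = (38417/281 + √665/549)²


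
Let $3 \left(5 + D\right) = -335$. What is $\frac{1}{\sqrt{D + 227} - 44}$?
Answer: $- \frac{132}{5477} - \frac{\sqrt{993}}{5477} \approx -0.029854$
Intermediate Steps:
$D = - \frac{350}{3}$ ($D = -5 + \frac{1}{3} \left(-335\right) = -5 - \frac{335}{3} = - \frac{350}{3} \approx -116.67$)
$\frac{1}{\sqrt{D + 227} - 44} = \frac{1}{\sqrt{- \frac{350}{3} + 227} - 44} = \frac{1}{\sqrt{\frac{331}{3}} - 44} = \frac{1}{\frac{\sqrt{993}}{3} - 44} = \frac{1}{-44 + \frac{\sqrt{993}}{3}}$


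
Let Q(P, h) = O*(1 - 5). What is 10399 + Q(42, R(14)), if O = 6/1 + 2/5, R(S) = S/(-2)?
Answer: 51867/5 ≈ 10373.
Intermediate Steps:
R(S) = -S/2 (R(S) = S*(-½) = -S/2)
O = 32/5 (O = 6*1 + 2*(⅕) = 6 + ⅖ = 32/5 ≈ 6.4000)
Q(P, h) = -128/5 (Q(P, h) = 32*(1 - 5)/5 = (32/5)*(-4) = -128/5)
10399 + Q(42, R(14)) = 10399 - 128/5 = 51867/5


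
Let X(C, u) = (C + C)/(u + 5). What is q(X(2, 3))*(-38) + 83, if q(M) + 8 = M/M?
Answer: 349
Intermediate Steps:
X(C, u) = 2*C/(5 + u) (X(C, u) = (2*C)/(5 + u) = 2*C/(5 + u))
q(M) = -7 (q(M) = -8 + M/M = -8 + 1 = -7)
q(X(2, 3))*(-38) + 83 = -7*(-38) + 83 = 266 + 83 = 349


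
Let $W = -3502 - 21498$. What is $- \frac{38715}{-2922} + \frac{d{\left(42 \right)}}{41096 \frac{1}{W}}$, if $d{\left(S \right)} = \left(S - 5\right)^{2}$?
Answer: $- \frac{4100600765}{5003438} \approx -819.56$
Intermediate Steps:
$W = -25000$ ($W = -3502 - 21498 = -25000$)
$d{\left(S \right)} = \left(-5 + S\right)^{2}$
$- \frac{38715}{-2922} + \frac{d{\left(42 \right)}}{41096 \frac{1}{W}} = - \frac{38715}{-2922} + \frac{\left(-5 + 42\right)^{2}}{41096 \frac{1}{-25000}} = \left(-38715\right) \left(- \frac{1}{2922}\right) + \frac{37^{2}}{41096 \left(- \frac{1}{25000}\right)} = \frac{12905}{974} + \frac{1369}{- \frac{5137}{3125}} = \frac{12905}{974} + 1369 \left(- \frac{3125}{5137}\right) = \frac{12905}{974} - \frac{4278125}{5137} = - \frac{4100600765}{5003438}$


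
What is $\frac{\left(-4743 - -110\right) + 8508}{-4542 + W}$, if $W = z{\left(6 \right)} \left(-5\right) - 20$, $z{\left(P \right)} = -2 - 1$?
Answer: $- \frac{3875}{4547} \approx -0.85221$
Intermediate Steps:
$z{\left(P \right)} = -3$
$W = -5$ ($W = \left(-3\right) \left(-5\right) - 20 = 15 - 20 = -5$)
$\frac{\left(-4743 - -110\right) + 8508}{-4542 + W} = \frac{\left(-4743 - -110\right) + 8508}{-4542 - 5} = \frac{\left(-4743 + 110\right) + 8508}{-4547} = \left(-4633 + 8508\right) \left(- \frac{1}{4547}\right) = 3875 \left(- \frac{1}{4547}\right) = - \frac{3875}{4547}$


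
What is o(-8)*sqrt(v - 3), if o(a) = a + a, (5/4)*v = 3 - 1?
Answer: -16*I*sqrt(35)/5 ≈ -18.931*I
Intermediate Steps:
v = 8/5 (v = 4*(3 - 1)/5 = (4/5)*2 = 8/5 ≈ 1.6000)
o(a) = 2*a
o(-8)*sqrt(v - 3) = (2*(-8))*sqrt(8/5 - 3) = -16*I*sqrt(35)/5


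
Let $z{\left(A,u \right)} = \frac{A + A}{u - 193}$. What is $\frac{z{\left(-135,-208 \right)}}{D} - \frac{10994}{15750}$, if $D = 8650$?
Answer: $- \frac{381300856}{546312375} \approx -0.69795$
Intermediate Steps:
$z{\left(A,u \right)} = \frac{2 A}{-193 + u}$
$\frac{z{\left(-135,-208 \right)}}{D} - \frac{10994}{15750} = \frac{2 \left(-135\right) \frac{1}{-193 - 208}}{8650} - \frac{10994}{15750} = 2 \left(-135\right) \frac{1}{-401} \cdot \frac{1}{8650} - \frac{5497}{7875} = 2 \left(-135\right) \left(- \frac{1}{401}\right) \frac{1}{8650} - \frac{5497}{7875} = \frac{270}{401} \cdot \frac{1}{8650} - \frac{5497}{7875} = \frac{27}{346865} - \frac{5497}{7875} = - \frac{381300856}{546312375}$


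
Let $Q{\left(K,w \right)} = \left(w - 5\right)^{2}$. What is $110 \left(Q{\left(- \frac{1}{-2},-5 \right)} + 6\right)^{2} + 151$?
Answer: $1236111$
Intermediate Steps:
$Q{\left(K,w \right)} = \left(-5 + w\right)^{2}$
$110 \left(Q{\left(- \frac{1}{-2},-5 \right)} + 6\right)^{2} + 151 = 110 \left(\left(-5 - 5\right)^{2} + 6\right)^{2} + 151 = 110 \left(\left(-10\right)^{2} + 6\right)^{2} + 151 = 110 \left(100 + 6\right)^{2} + 151 = 110 \cdot 106^{2} + 151 = 110 \cdot 11236 + 151 = 1235960 + 151 = 1236111$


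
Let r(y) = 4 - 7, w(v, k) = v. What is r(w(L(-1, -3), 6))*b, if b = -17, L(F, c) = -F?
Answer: 51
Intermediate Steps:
r(y) = -3
r(w(L(-1, -3), 6))*b = -3*(-17) = 51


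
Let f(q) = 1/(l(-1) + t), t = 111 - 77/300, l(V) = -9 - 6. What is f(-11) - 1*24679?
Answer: -708854617/28723 ≈ -24679.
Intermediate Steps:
l(V) = -15
t = 33223/300 (t = 111 - 77/300 = 33223/300 ≈ 110.74)
f(q) = 300/28723 (f(q) = 1/(-15 + 33223/300) = 1/(28723/300) = 300/28723)
f(-11) - 1*24679 = 300/28723 - 1*24679 = 300/28723 - 24679 = -708854617/28723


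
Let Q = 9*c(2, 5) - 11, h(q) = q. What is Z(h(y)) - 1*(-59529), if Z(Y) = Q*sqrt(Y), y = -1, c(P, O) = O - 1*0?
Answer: 59529 + 34*I ≈ 59529.0 + 34.0*I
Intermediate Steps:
c(P, O) = O (c(P, O) = O + 0 = O)
Q = 34 (Q = 9*5 - 11 = 45 - 11 = 34)
Z(Y) = 34*sqrt(Y)
Z(h(y)) - 1*(-59529) = 34*sqrt(-1) - 1*(-59529) = 34*I + 59529 = 59529 + 34*I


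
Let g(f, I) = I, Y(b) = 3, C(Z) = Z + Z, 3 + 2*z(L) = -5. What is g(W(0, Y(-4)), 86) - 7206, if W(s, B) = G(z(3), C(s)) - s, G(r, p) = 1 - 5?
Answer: -7120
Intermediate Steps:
z(L) = -4 (z(L) = -3/2 + (½)*(-5) = -3/2 - 5/2 = -4)
C(Z) = 2*Z
G(r, p) = -4
W(s, B) = -4 - s
g(W(0, Y(-4)), 86) - 7206 = 86 - 7206 = -7120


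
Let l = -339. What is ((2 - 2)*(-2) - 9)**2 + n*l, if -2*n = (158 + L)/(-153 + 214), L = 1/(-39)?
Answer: 13519/26 ≈ 519.96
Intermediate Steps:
L = -1/39 ≈ -0.025641
n = -101/78 (n = -(158 - 1/39)/(2*(-153 + 214)) = -6161/(78*61) = -1/2*101/39 = -101/78 ≈ -1.2949)
((2 - 2)*(-2) - 9)**2 + n*l = ((2 - 2)*(-2) - 9)**2 - 101/78*(-339) = (0*(-2) - 9)**2 + 11413/26 = (0 - 9)**2 + 11413/26 = (-9)**2 + 11413/26 = 81 + 11413/26 = 13519/26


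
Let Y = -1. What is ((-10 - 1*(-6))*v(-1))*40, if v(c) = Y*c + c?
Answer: 0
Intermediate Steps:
v(c) = 0 (v(c) = -c + c = 0)
((-10 - 1*(-6))*v(-1))*40 = ((-10 - 1*(-6))*0)*40 = ((-10 + 6)*0)*40 = -4*0*40 = 0*40 = 0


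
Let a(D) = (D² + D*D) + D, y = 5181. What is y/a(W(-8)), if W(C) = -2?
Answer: 1727/2 ≈ 863.50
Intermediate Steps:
a(D) = D + 2*D² (a(D) = (D² + D²) + D = 2*D² + D = D + 2*D²)
y/a(W(-8)) = 5181/((-2*(1 + 2*(-2)))) = 5181/((-2*(1 - 4))) = 5181/((-2*(-3))) = 5181/6 = 5181*(⅙) = 1727/2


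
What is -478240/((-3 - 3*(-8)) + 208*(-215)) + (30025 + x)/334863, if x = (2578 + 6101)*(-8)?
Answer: 158383427627/14968041237 ≈ 10.581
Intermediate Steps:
x = -69432 (x = 8679*(-8) = -69432)
-478240/((-3 - 3*(-8)) + 208*(-215)) + (30025 + x)/334863 = -478240/((-3 - 3*(-8)) + 208*(-215)) + (30025 - 69432)/334863 = -478240/((-3 + 24) - 44720) - 39407*1/334863 = -478240/(21 - 44720) - 39407/334863 = -478240/(-44699) - 39407/334863 = -478240*(-1/44699) - 39407/334863 = 478240/44699 - 39407/334863 = 158383427627/14968041237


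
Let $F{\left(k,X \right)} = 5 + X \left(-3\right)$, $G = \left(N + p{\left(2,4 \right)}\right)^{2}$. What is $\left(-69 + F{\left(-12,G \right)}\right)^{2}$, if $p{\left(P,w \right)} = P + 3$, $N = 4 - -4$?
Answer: $326041$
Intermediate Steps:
$N = 8$ ($N = 4 + 4 = 8$)
$p{\left(P,w \right)} = 3 + P$
$G = 169$ ($G = \left(8 + \left(3 + 2\right)\right)^{2} = \left(8 + 5\right)^{2} = 13^{2} = 169$)
$F{\left(k,X \right)} = 5 - 3 X$
$\left(-69 + F{\left(-12,G \right)}\right)^{2} = \left(-69 + \left(5 - 507\right)\right)^{2} = \left(-69 - 502\right)^{2} = \left(-571\right)^{2} = 326041$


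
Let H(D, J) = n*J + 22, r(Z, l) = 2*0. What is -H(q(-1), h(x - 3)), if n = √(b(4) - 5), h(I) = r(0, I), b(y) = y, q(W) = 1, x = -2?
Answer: -22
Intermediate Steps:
r(Z, l) = 0
h(I) = 0
n = I (n = √(4 - 5) = √(-1) = I ≈ 1.0*I)
H(D, J) = 22 + I*J (H(D, J) = I*J + 22 = 22 + I*J)
-H(q(-1), h(x - 3)) = -(22 + I*0) = -(22 + 0) = -1*22 = -22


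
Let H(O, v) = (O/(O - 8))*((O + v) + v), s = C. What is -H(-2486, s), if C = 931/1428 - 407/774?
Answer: 40655383967/16408026 ≈ 2477.8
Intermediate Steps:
C = 3319/26316 (C = 931*(1/1428) - 407*1/774 = 133/204 - 407/774 = 3319/26316 ≈ 0.12612)
s = 3319/26316 ≈ 0.12612
H(O, v) = O*(O + 2*v)/(-8 + O) (H(O, v) = (O/(-8 + O))*(O + 2*v) = O*(O + 2*v)/(-8 + O))
-H(-2486, s) = -(-2486)*(-2486 + 2*(3319/26316))/(-8 - 2486) = -(-2486)*(-2486 + 3319/13158)/(-2494) = -(-2486)*(-1)*(-32707469)/(2494*13158) = -1*(-40655383967/16408026) = 40655383967/16408026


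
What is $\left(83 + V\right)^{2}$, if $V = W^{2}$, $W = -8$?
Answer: $21609$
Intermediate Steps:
$V = 64$ ($V = \left(-8\right)^{2} = 64$)
$\left(83 + V\right)^{2} = \left(83 + 64\right)^{2} = 147^{2} = 21609$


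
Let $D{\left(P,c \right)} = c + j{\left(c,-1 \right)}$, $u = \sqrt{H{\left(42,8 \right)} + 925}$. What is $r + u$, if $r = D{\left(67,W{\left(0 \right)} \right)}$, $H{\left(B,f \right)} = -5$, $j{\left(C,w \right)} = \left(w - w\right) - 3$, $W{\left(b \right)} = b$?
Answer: $-3 + 2 \sqrt{230} \approx 27.332$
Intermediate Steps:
$j{\left(C,w \right)} = -3$ ($j{\left(C,w \right)} = 0 - 3 = -3$)
$u = 2 \sqrt{230}$ ($u = \sqrt{-5 + 925} = \sqrt{920} = 2 \sqrt{230} \approx 30.332$)
$D{\left(P,c \right)} = -3 + c$ ($D{\left(P,c \right)} = c - 3 = -3 + c$)
$r = -3$ ($r = -3 + 0 = -3$)
$r + u = -3 + 2 \sqrt{230}$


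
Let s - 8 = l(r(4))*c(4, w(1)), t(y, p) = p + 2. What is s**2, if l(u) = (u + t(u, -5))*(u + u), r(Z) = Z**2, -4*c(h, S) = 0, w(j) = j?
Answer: 64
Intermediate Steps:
c(h, S) = 0 (c(h, S) = -1/4*0 = 0)
t(y, p) = 2 + p
l(u) = 2*u*(-3 + u) (l(u) = (u + (2 - 5))*(u + u) = (u - 3)*(2*u) = (-3 + u)*(2*u) = 2*u*(-3 + u))
s = 8 (s = 8 + (2*4**2*(-3 + 4**2))*0 = 8 + (2*16*(-3 + 16))*0 = 8 + (2*16*13)*0 = 8 + 416*0 = 8 + 0 = 8)
s**2 = 8**2 = 64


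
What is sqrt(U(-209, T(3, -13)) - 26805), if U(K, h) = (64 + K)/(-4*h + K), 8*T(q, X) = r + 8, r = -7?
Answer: I*sqrt(4705791095)/419 ≈ 163.72*I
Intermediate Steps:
T(q, X) = 1/8 (T(q, X) = (-7 + 8)/8 = (1/8)*1 = 1/8)
U(K, h) = (64 + K)/(K - 4*h)
sqrt(U(-209, T(3, -13)) - 26805) = sqrt((64 - 209)/(-209 - 4*1/8) - 26805) = sqrt(-145/(-209 - 1/2) - 26805) = sqrt(-145/(-419/2) - 26805) = sqrt(-2/419*(-145) - 26805) = sqrt(290/419 - 26805) = sqrt(-11231005/419) = I*sqrt(4705791095)/419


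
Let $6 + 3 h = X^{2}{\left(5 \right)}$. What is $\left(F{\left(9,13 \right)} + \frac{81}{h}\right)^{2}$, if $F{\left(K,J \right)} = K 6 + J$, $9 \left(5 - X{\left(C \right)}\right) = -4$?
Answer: $\frac{21900448144}{3667225} \approx 5971.9$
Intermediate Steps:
$X{\left(C \right)} = \frac{49}{9}$ ($X{\left(C \right)} = 5 - - \frac{4}{9} = 5 + \frac{4}{9} = \frac{49}{9}$)
$F{\left(K,J \right)} = J + 6 K$ ($F{\left(K,J \right)} = 6 K + J = J + 6 K$)
$h = \frac{1915}{243}$ ($h = -2 + \frac{\left(\frac{49}{9}\right)^{2}}{3} = -2 + \frac{1}{3} \cdot \frac{2401}{81} = -2 + \frac{2401}{243} = \frac{1915}{243} \approx 7.8807$)
$\left(F{\left(9,13 \right)} + \frac{81}{h}\right)^{2} = \left(\left(13 + 6 \cdot 9\right) + \frac{81}{\frac{1915}{243}}\right)^{2} = \left(\left(13 + 54\right) + 81 \cdot \frac{243}{1915}\right)^{2} = \left(67 + \frac{19683}{1915}\right)^{2} = \left(\frac{147988}{1915}\right)^{2} = \frac{21900448144}{3667225}$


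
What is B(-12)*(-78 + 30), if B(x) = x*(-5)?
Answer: -2880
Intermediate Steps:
B(x) = -5*x
B(-12)*(-78 + 30) = (-5*(-12))*(-78 + 30) = 60*(-48) = -2880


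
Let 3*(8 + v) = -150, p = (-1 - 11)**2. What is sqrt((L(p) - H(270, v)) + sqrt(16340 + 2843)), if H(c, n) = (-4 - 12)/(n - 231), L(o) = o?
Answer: sqrt(41600 + 289*sqrt(19183))/17 ≈ 16.806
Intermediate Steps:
p = 144 (p = (-12)**2 = 144)
v = -58 (v = -8 + (1/3)*(-150) = -8 - 50 = -58)
H(c, n) = -16/(-231 + n)
sqrt((L(p) - H(270, v)) + sqrt(16340 + 2843)) = sqrt((144 - (-16)/(-231 - 58)) + sqrt(16340 + 2843)) = sqrt((144 - (-16)/(-289)) + sqrt(19183)) = sqrt((144 - (-16)*(-1)/289) + sqrt(19183)) = sqrt((144 - 1*16/289) + sqrt(19183)) = sqrt((144 - 16/289) + sqrt(19183)) = sqrt(41600/289 + sqrt(19183))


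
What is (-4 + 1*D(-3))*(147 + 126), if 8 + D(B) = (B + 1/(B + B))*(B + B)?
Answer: 1911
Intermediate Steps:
D(B) = -8 + 2*B*(B + 1/(2*B)) (D(B) = -8 + (B + 1/(B + B))*(B + B) = -8 + (B + 1/(2*B))*(2*B) = -8 + 2*B*(B + 1/(2*B)))
(-4 + 1*D(-3))*(147 + 126) = (-4 + 1*(-7 + 2*(-3)**2))*(147 + 126) = (-4 + 1*(-7 + 2*9))*273 = (-4 + 1*(-7 + 18))*273 = (-4 + 1*11)*273 = (-4 + 11)*273 = 7*273 = 1911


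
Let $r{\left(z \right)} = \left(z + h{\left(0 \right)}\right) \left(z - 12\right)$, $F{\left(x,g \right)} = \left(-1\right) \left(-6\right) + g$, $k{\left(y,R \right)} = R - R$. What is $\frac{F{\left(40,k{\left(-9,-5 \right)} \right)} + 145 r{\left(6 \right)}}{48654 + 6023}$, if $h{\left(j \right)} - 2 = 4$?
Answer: $- \frac{10434}{54677} \approx -0.19083$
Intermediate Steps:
$k{\left(y,R \right)} = 0$
$h{\left(j \right)} = 6$ ($h{\left(j \right)} = 2 + 4 = 6$)
$F{\left(x,g \right)} = 6 + g$
$r{\left(z \right)} = \left(-12 + z\right) \left(6 + z\right)$ ($r{\left(z \right)} = \left(z + 6\right) \left(z - 12\right) = \left(6 + z\right) \left(-12 + z\right) = \left(-12 + z\right) \left(6 + z\right)$)
$\frac{F{\left(40,k{\left(-9,-5 \right)} \right)} + 145 r{\left(6 \right)}}{48654 + 6023} = \frac{\left(6 + 0\right) + 145 \left(-72 + 6^{2} - 36\right)}{48654 + 6023} = \frac{6 + 145 \left(-72 + 36 - 36\right)}{54677} = \left(6 + 145 \left(-72\right)\right) \frac{1}{54677} = \left(6 - 10440\right) \frac{1}{54677} = \left(-10434\right) \frac{1}{54677} = - \frac{10434}{54677}$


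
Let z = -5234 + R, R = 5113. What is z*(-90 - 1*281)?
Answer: 44891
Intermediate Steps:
z = -121 (z = -5234 + 5113 = -121)
z*(-90 - 1*281) = -121*(-90 - 1*281) = -121*(-90 - 281) = -121*(-371) = 44891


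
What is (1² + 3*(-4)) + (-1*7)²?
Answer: 38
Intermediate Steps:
(1² + 3*(-4)) + (-1*7)² = (1 - 12) + (-7)² = -11 + 49 = 38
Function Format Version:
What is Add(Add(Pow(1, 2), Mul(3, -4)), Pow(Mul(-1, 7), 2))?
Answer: 38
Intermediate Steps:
Add(Add(Pow(1, 2), Mul(3, -4)), Pow(Mul(-1, 7), 2)) = Add(Add(1, -12), Pow(-7, 2)) = Add(-11, 49) = 38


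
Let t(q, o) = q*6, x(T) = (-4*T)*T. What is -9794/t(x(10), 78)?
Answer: 4897/1200 ≈ 4.0808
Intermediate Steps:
x(T) = -4*T**2
t(q, o) = 6*q
-9794/t(x(10), 78) = -9794/(6*(-4*10**2)) = -9794/(6*(-4*100)) = -9794/(6*(-400)) = -9794/(-2400) = -9794*(-1/2400) = 4897/1200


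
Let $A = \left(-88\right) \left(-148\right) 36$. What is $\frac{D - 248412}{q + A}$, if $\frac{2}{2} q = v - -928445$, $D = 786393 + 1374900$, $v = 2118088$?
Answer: $\frac{637627}{1171799} \approx 0.54414$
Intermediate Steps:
$D = 2161293$
$q = 3046533$ ($q = 2118088 - -928445 = 2118088 + 928445 = 3046533$)
$A = 468864$ ($A = 13024 \cdot 36 = 468864$)
$\frac{D - 248412}{q + A} = \frac{2161293 - 248412}{3046533 + 468864} = \frac{1912881}{3515397} = 1912881 \cdot \frac{1}{3515397} = \frac{637627}{1171799}$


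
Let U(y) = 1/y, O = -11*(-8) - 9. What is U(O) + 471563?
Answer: 37253478/79 ≈ 4.7156e+5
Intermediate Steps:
O = 79 (O = 88 - 9 = 79)
U(O) + 471563 = 1/79 + 471563 = 37253478/79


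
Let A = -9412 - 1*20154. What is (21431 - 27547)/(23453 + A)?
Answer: 6116/6113 ≈ 1.0005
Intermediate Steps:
A = -29566 (A = -9412 - 20154 = -29566)
(21431 - 27547)/(23453 + A) = (21431 - 27547)/(23453 - 29566) = -6116/(-6113) = -6116*(-1/6113) = 6116/6113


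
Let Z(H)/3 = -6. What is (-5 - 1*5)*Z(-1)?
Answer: 180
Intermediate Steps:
Z(H) = -18 (Z(H) = 3*(-6) = -18)
(-5 - 1*5)*Z(-1) = (-5 - 1*5)*(-18) = (-5 - 5)*(-18) = -10*(-18) = 180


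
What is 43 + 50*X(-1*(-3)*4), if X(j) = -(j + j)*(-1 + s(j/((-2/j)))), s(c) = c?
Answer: 87643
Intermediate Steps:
X(j) = -2*j*(-1 - j²/2) (X(j) = -(j + j)*(-1 + j/((-2/j))) = -2*j*(-1 + j*(-j/2)) = -2*j*(-1 - j²/2))
43 + 50*X(-1*(-3)*4) = 43 + 50*((-1*(-3)*4)*(2 + (-1*(-3)*4)²)) = 43 + 50*((3*4)*(2 + (3*4)²)) = 43 + 50*(12*(2 + 12²)) = 43 + 50*(12*(2 + 144)) = 43 + 50*(12*146) = 43 + 50*1752 = 43 + 87600 = 87643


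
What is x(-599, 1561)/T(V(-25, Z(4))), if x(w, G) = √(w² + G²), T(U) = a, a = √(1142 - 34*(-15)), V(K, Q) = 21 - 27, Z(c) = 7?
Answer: √1154550586/826 ≈ 41.136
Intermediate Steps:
V(K, Q) = -6
a = 2*√413 (a = √(1142 + 510) = √1652 = 2*√413 ≈ 40.645)
T(U) = 2*√413
x(w, G) = √(G² + w²)
x(-599, 1561)/T(V(-25, Z(4))) = √(1561² + (-599)²)/((2*√413)) = √(2436721 + 358801)*(√413/826) = √2795522*(√413/826) = √1154550586/826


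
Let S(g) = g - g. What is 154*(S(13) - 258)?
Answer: -39732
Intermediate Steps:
S(g) = 0
154*(S(13) - 258) = 154*(0 - 258) = 154*(-258) = -39732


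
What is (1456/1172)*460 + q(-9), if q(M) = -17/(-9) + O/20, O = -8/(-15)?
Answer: 37800283/65925 ≈ 573.38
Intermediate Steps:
O = 8/15 (O = -8*(-1/15) = 8/15 ≈ 0.53333)
q(M) = 431/225 (q(M) = -17/(-9) + (8/15)/20 = -17*(-1/9) + (8/15)*(1/20) = 17/9 + 2/75 = 431/225)
(1456/1172)*460 + q(-9) = (1456/1172)*460 + 431/225 = (1456*(1/1172))*460 + 431/225 = (364/293)*460 + 431/225 = 167440/293 + 431/225 = 37800283/65925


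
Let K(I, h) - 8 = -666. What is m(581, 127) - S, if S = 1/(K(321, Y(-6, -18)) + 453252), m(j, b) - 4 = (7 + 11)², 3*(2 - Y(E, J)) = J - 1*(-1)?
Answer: 148450831/452594 ≈ 328.00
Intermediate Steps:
Y(E, J) = 5/3 - J/3 (Y(E, J) = 2 - (J - 1*(-1))/3 = 2 - (J + 1)/3 = 2 - (1 + J)/3 = 2 + (-⅓ - J/3) = 5/3 - J/3)
m(j, b) = 328 (m(j, b) = 4 + (7 + 11)² = 4 + 18² = 4 + 324 = 328)
K(I, h) = -658 (K(I, h) = 8 - 666 = -658)
S = 1/452594 (S = 1/(-658 + 453252) = 1/452594 ≈ 2.2095e-6)
m(581, 127) - S = 328 - 1*1/452594 = 328 - 1/452594 = 148450831/452594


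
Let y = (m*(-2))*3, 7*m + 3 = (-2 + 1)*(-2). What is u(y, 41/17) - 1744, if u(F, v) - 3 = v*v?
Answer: -501468/289 ≈ -1735.2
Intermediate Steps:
m = -⅐ (m = -3/7 + ((-2 + 1)*(-2))/7 = -3/7 + (-1*(-2))/7 = -3/7 + (⅐)*2 = -3/7 + 2/7 = -⅐ ≈ -0.14286)
y = 6/7 (y = -⅐*(-2)*3 = (2/7)*3 = 6/7 ≈ 0.85714)
u(F, v) = 3 + v² (u(F, v) = 3 + v*v = 3 + v²)
u(y, 41/17) - 1744 = (3 + (41/17)²) - 1744 = (3 + 1681/289) - 1744 = 2548/289 - 1744 = -501468/289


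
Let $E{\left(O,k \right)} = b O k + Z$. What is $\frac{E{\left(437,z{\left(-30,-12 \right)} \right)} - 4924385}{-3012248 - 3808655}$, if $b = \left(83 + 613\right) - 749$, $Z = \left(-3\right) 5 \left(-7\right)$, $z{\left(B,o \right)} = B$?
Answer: $\frac{4229450}{6820903} \approx 0.62007$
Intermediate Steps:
$Z = 105$ ($Z = \left(-15\right) \left(-7\right) = 105$)
$b = -53$ ($b = 696 - 749 = -53$)
$E{\left(O,k \right)} = 105 - 53 O k$ ($E{\left(O,k \right)} = - 53 O k + 105 = 105 - 53 O k$)
$\frac{E{\left(437,z{\left(-30,-12 \right)} \right)} - 4924385}{-3012248 - 3808655} = \frac{\left(105 - 23161 \left(-30\right)\right) - 4924385}{-3012248 - 3808655} = \frac{\left(105 + 694830\right) - 4924385}{-6820903} = \left(694935 - 4924385\right) \left(- \frac{1}{6820903}\right) = \left(-4229450\right) \left(- \frac{1}{6820903}\right) = \frac{4229450}{6820903}$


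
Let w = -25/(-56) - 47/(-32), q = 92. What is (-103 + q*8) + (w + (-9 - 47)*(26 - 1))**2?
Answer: 98107836649/50176 ≈ 1.9553e+6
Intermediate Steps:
w = 429/224 (w = -25*(-1/56) - 47*(-1/32) = 25/56 + 47/32 = 429/224 ≈ 1.9152)
(-103 + q*8) + (w + (-9 - 47)*(26 - 1))**2 = (-103 + 92*8) + (429/224 + (-9 - 47)*(26 - 1))**2 = (-103 + 736) + (429/224 - 56*25)**2 = 633 + (429/224 - 1400)**2 = 633 + (-313171/224)**2 = 633 + 98076075241/50176 = 98107836649/50176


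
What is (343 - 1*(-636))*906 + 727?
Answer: 887701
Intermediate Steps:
(343 - 1*(-636))*906 + 727 = (343 + 636)*906 + 727 = 979*906 + 727 = 886974 + 727 = 887701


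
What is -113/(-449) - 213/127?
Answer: -81286/57023 ≈ -1.4255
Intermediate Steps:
-113/(-449) - 213/127 = -113*(-1/449) - 213*1/127 = 113/449 - 213/127 = -81286/57023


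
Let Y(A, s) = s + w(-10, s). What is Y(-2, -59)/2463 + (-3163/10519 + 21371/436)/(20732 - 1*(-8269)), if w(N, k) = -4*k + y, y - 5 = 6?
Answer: 8518524053365/109198601095164 ≈ 0.078009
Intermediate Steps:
y = 11 (y = 5 + 6 = 11)
w(N, k) = 11 - 4*k (w(N, k) = -4*k + 11 = 11 - 4*k)
Y(A, s) = 11 - 3*s (Y(A, s) = s + (11 - 4*s) = 11 - 3*s)
Y(-2, -59)/2463 + (-3163/10519 + 21371/436)/(20732 - 1*(-8269)) = (11 - 3*(-59))/2463 + (-3163/10519 + 21371/436)/(20732 - 1*(-8269)) = (11 + 177)*(1/2463) + (-3163*1/10519 + 21371*(1/436))/(20732 + 8269) = 188*(1/2463) + (-3163/10519 + 21371/436)/29001 = 188/2463 + (223422481/4586284)*(1/29001) = 188/2463 + 223422481/133006822284 = 8518524053365/109198601095164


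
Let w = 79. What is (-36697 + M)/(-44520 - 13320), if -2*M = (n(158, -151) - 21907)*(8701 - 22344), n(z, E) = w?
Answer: 148936399/57840 ≈ 2575.0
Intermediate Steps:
n(z, E) = 79
M = -148899702 (M = -(79 - 21907)*(8701 - 22344)/2 = -(-10914)*(-13643) = -½*297799404 = -148899702)
(-36697 + M)/(-44520 - 13320) = (-36697 - 148899702)/(-44520 - 13320) = -148936399/(-57840) = -148936399*(-1/57840) = 148936399/57840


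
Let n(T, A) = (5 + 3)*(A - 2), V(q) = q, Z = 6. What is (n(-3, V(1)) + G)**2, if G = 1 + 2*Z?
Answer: 25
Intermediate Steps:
n(T, A) = -16 + 8*A (n(T, A) = 8*(-2 + A) = -16 + 8*A)
G = 13 (G = 1 + 2*6 = 1 + 12 = 13)
(n(-3, V(1)) + G)**2 = ((-16 + 8*1) + 13)**2 = ((-16 + 8) + 13)**2 = (-8 + 13)**2 = 5**2 = 25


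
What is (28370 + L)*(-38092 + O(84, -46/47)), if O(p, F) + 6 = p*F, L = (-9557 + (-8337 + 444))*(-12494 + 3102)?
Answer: -294147315201900/47 ≈ -6.2585e+12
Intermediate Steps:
L = 163890400 (L = (-9557 - 7893)*(-9392) = -17450*(-9392) = 163890400)
O(p, F) = -6 + F*p (O(p, F) = -6 + p*F = -6 + F*p)
(28370 + L)*(-38092 + O(84, -46/47)) = (28370 + 163890400)*(-38092 + (-6 - 46/47*84)) = 163918770*(-38092 + (-6 - 46*1/47*84)) = 163918770*(-38092 + (-6 - 46/47*84)) = 163918770*(-38092 + (-6 - 3864/47)) = 163918770*(-38092 - 4146/47) = 163918770*(-1794470/47) = -294147315201900/47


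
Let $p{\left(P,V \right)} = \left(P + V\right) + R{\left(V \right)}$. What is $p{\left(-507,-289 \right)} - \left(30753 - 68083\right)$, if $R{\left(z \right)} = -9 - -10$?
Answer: $36535$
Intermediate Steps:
$R{\left(z \right)} = 1$ ($R{\left(z \right)} = -9 + 10 = 1$)
$p{\left(P,V \right)} = 1 + P + V$ ($p{\left(P,V \right)} = \left(P + V\right) + 1 = 1 + P + V$)
$p{\left(-507,-289 \right)} - \left(30753 - 68083\right) = \left(1 - 507 - 289\right) - \left(30753 - 68083\right) = -795 - \left(30753 - 68083\right) = -795 - -37330 = -795 + 37330 = 36535$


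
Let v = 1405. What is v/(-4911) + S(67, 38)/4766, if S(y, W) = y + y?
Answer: -3019078/11702913 ≈ -0.25798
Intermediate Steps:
S(y, W) = 2*y
v/(-4911) + S(67, 38)/4766 = 1405/(-4911) + (2*67)/4766 = 1405*(-1/4911) + 134*(1/4766) = -1405/4911 + 67/2383 = -3019078/11702913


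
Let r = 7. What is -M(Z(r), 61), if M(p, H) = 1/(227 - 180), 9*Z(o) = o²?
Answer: -1/47 ≈ -0.021277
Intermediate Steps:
Z(o) = o²/9
M(p, H) = 1/47
-M(Z(r), 61) = -1*1/47 = -1/47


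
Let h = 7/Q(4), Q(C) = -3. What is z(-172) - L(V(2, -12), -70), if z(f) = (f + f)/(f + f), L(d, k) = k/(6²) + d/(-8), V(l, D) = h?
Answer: 191/72 ≈ 2.6528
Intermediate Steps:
h = -7/3 (h = 7/(-3) = 7*(-⅓) = -7/3 ≈ -2.3333)
V(l, D) = -7/3
L(d, k) = -d/8 + k/36 (L(d, k) = k/36 + d*(-⅛) = k*(1/36) - d/8 = k/36 - d/8 = -d/8 + k/36)
z(f) = 1 (z(f) = (2*f)/((2*f)) = (2*f)*(1/(2*f)) = 1)
z(-172) - L(V(2, -12), -70) = 1 - (-⅛*(-7/3) + (1/36)*(-70)) = 1 - (7/24 - 35/18) = 1 - 1*(-119/72) = 1 + 119/72 = 191/72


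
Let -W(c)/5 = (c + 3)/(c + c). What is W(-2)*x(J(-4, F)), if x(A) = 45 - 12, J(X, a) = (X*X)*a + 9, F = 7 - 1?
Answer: 165/4 ≈ 41.250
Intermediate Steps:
F = 6
J(X, a) = 9 + a*X**2 (J(X, a) = X**2*a + 9 = a*X**2 + 9 = 9 + a*X**2)
W(c) = -5*(3 + c)/(2*c) (W(c) = -5*(c + 3)/(c + c) = -5*(3 + c)/(2*c))
x(A) = 33
W(-2)*x(J(-4, F)) = ((5/2)*(-3 - 1*(-2))/(-2))*33 = ((5/2)*(-1/2)*(-3 + 2))*33 = ((5/2)*(-1/2)*(-1))*33 = (5/4)*33 = 165/4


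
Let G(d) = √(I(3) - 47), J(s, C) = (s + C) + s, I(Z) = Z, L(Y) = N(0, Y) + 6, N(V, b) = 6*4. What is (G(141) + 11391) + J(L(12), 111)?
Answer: 11562 + 2*I*√11 ≈ 11562.0 + 6.6332*I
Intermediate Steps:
N(V, b) = 24
L(Y) = 30 (L(Y) = 24 + 6 = 30)
J(s, C) = C + 2*s (J(s, C) = (C + s) + s = C + 2*s)
G(d) = 2*I*√11 (G(d) = √(3 - 47) = √(-44) = 2*I*√11)
(G(141) + 11391) + J(L(12), 111) = (2*I*√11 + 11391) + (111 + 2*30) = (11391 + 2*I*√11) + (111 + 60) = (11391 + 2*I*√11) + 171 = 11562 + 2*I*√11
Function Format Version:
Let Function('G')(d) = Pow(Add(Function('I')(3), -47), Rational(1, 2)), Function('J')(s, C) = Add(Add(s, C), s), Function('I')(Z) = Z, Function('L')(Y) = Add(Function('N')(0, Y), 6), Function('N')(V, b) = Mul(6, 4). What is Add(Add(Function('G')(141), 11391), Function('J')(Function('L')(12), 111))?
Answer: Add(11562, Mul(2, I, Pow(11, Rational(1, 2)))) ≈ Add(11562., Mul(6.6332, I))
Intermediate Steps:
Function('N')(V, b) = 24
Function('L')(Y) = 30 (Function('L')(Y) = Add(24, 6) = 30)
Function('J')(s, C) = Add(C, Mul(2, s)) (Function('J')(s, C) = Add(Add(C, s), s) = Add(C, Mul(2, s)))
Function('G')(d) = Mul(2, I, Pow(11, Rational(1, 2))) (Function('G')(d) = Pow(Add(3, -47), Rational(1, 2)) = Pow(-44, Rational(1, 2)) = Mul(2, I, Pow(11, Rational(1, 2))))
Add(Add(Function('G')(141), 11391), Function('J')(Function('L')(12), 111)) = Add(Add(Mul(2, I, Pow(11, Rational(1, 2))), 11391), Add(111, Mul(2, 30))) = Add(Add(11391, Mul(2, I, Pow(11, Rational(1, 2)))), Add(111, 60)) = Add(Add(11391, Mul(2, I, Pow(11, Rational(1, 2)))), 171) = Add(11562, Mul(2, I, Pow(11, Rational(1, 2))))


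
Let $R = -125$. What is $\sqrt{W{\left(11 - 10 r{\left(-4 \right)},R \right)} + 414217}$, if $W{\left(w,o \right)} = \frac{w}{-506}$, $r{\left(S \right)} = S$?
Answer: $\frac{\sqrt{106054438006}}{506} \approx 643.6$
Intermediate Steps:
$W{\left(w,o \right)} = - \frac{w}{506}$ ($W{\left(w,o \right)} = w \left(- \frac{1}{506}\right) = - \frac{w}{506}$)
$\sqrt{W{\left(11 - 10 r{\left(-4 \right)},R \right)} + 414217} = \sqrt{- \frac{11 - -40}{506} + 414217} = \sqrt{- \frac{11 + 40}{506} + 414217} = \sqrt{\left(- \frac{1}{506}\right) 51 + 414217} = \sqrt{- \frac{51}{506} + 414217} = \sqrt{\frac{209593751}{506}} = \frac{\sqrt{106054438006}}{506}$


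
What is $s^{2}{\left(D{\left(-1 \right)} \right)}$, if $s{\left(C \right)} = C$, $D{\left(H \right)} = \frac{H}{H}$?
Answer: $1$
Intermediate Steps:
$D{\left(H \right)} = 1$
$s^{2}{\left(D{\left(-1 \right)} \right)} = 1^{2} = 1$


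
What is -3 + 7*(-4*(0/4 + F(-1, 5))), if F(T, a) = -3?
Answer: 81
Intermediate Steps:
-3 + 7*(-4*(0/4 + F(-1, 5))) = -3 + 7*(-4*(0/4 - 3)) = -3 + 7*(-4*(0*(¼) - 3)) = -3 + 7*(-4*(0 - 3)) = -3 + 7*(-4*(-3)) = -3 + 7*12 = -3 + 84 = 81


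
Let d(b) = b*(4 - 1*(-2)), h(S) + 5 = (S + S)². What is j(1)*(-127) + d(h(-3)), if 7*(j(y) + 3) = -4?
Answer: 4477/7 ≈ 639.57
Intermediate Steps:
h(S) = -5 + 4*S² (h(S) = -5 + (S + S)² = -5 + (2*S)² = -5 + 4*S²)
d(b) = 6*b (d(b) = b*(4 + 2) = b*6 = 6*b)
j(y) = -25/7 (j(y) = -3 + (⅐)*(-4) = -3 - 4/7 = -25/7)
j(1)*(-127) + d(h(-3)) = -25/7*(-127) + 6*(-5 + 4*(-3)²) = 3175/7 + 6*(-5 + 4*9) = 3175/7 + 6*(-5 + 36) = 3175/7 + 6*31 = 3175/7 + 186 = 4477/7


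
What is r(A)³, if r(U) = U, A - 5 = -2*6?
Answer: -343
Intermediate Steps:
A = -7 (A = 5 - 2*6 = 5 - 12 = -7)
r(A)³ = (-7)³ = -343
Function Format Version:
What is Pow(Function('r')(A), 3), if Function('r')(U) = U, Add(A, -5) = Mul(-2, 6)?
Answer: -343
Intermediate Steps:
A = -7 (A = Add(5, Mul(-2, 6)) = Add(5, -12) = -7)
Pow(Function('r')(A), 3) = Pow(-7, 3) = -343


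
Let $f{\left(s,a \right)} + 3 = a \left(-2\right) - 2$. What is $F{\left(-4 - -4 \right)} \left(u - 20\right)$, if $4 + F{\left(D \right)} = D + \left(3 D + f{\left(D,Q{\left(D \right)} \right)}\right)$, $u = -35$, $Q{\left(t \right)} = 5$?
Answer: $1045$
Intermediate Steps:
$f{\left(s,a \right)} = -5 - 2 a$ ($f{\left(s,a \right)} = -3 + \left(a \left(-2\right) - 2\right) = -3 - \left(2 + 2 a\right) = -5 - 2 a$)
$F{\left(D \right)} = -19 + 4 D$ ($F{\left(D \right)} = -4 + \left(D + \left(3 D - 15\right)\right) = -4 + \left(D + \left(-15 + 3 D\right)\right) = -4 + \left(-15 + 4 D\right) = -19 + 4 D$)
$F{\left(-4 - -4 \right)} \left(u - 20\right) = \left(-19 + 4 \left(-4 - -4\right)\right) \left(-35 - 20\right) = \left(-19 + 4 \left(-4 + 4\right)\right) \left(-55\right) = \left(-19 + 4 \cdot 0\right) \left(-55\right) = \left(-19 + 0\right) \left(-55\right) = \left(-19\right) \left(-55\right) = 1045$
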